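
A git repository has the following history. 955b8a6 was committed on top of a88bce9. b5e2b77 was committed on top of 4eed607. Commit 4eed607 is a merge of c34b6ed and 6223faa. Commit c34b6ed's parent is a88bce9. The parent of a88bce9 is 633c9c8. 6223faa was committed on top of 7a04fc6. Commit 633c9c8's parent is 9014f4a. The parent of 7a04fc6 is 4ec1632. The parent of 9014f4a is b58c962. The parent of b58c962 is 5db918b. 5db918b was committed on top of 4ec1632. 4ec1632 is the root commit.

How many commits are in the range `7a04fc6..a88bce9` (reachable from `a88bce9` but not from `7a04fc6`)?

5

Reachable from a88bce9: {4ec1632, 5db918b, 633c9c8, 9014f4a, a88bce9, b58c962}.
Reachable from 7a04fc6: {4ec1632, 7a04fc6}.
In a88bce9's history but not 7a04fc6's: {5db918b, 633c9c8, 9014f4a, a88bce9, b58c962} — 5 commits.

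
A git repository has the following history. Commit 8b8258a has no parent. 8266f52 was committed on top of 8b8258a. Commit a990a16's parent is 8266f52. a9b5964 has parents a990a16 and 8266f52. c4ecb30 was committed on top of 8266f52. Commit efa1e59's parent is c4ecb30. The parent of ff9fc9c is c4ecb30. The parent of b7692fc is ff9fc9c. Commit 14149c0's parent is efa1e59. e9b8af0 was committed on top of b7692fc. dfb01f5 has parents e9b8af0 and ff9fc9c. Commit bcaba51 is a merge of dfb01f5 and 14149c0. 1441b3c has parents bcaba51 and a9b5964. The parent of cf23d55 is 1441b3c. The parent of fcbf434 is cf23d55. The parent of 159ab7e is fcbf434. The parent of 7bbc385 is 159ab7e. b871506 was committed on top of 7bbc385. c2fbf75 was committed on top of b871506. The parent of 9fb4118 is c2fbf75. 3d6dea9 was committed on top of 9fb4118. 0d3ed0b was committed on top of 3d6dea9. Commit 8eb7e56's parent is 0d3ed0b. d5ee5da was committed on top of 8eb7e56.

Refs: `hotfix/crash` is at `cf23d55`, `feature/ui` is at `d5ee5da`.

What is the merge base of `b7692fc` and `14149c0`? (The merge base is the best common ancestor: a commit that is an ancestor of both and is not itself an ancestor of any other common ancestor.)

c4ecb30

Ancestors of b7692fc: {8266f52, 8b8258a, b7692fc, c4ecb30, ff9fc9c}.
Ancestors of 14149c0: {14149c0, 8266f52, 8b8258a, c4ecb30, efa1e59}.
Common ancestors: {8266f52, 8b8258a, c4ecb30}.
Among these, c4ecb30 is not an ancestor of any other common ancestor — it is the merge base.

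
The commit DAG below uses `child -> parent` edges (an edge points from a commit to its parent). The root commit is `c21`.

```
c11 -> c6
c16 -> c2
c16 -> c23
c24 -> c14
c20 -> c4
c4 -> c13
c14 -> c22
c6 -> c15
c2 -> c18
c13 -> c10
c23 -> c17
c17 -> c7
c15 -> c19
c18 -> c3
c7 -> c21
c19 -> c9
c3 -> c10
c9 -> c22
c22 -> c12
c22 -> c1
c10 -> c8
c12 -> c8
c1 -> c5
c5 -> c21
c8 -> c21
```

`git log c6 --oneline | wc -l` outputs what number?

10

Walking parent pointers from c6: reachable set = {c1, c12, c15, c19, c21, c22, c5, c6, c8, c9}.
That is 10 commits.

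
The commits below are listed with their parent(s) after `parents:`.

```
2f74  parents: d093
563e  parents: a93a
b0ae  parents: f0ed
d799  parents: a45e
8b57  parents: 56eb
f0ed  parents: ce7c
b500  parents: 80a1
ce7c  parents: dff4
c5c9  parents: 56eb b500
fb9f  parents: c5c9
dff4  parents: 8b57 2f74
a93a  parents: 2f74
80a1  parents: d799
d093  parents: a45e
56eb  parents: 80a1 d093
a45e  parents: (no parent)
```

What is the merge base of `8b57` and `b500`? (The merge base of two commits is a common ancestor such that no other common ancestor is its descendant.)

80a1

Ancestors of 8b57: {56eb, 80a1, 8b57, a45e, d093, d799}.
Ancestors of b500: {80a1, a45e, b500, d799}.
Common ancestors: {80a1, a45e, d799}.
Among these, 80a1 is not an ancestor of any other common ancestor — it is the merge base.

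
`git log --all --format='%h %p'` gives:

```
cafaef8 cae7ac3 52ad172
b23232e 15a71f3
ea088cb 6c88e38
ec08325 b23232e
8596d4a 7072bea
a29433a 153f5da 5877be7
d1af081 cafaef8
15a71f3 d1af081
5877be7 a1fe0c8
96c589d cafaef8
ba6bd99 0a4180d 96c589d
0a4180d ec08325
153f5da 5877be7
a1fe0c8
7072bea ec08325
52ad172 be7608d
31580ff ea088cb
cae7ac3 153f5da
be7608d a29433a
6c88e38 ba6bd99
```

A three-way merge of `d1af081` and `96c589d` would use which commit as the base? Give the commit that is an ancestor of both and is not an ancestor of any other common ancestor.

Ancestors of d1af081: {153f5da, 52ad172, 5877be7, a1fe0c8, a29433a, be7608d, cae7ac3, cafaef8, d1af081}.
Ancestors of 96c589d: {153f5da, 52ad172, 5877be7, 96c589d, a1fe0c8, a29433a, be7608d, cae7ac3, cafaef8}.
Common ancestors: {153f5da, 52ad172, 5877be7, a1fe0c8, a29433a, be7608d, cae7ac3, cafaef8}.
Among these, cafaef8 is not an ancestor of any other common ancestor — it is the merge base.

cafaef8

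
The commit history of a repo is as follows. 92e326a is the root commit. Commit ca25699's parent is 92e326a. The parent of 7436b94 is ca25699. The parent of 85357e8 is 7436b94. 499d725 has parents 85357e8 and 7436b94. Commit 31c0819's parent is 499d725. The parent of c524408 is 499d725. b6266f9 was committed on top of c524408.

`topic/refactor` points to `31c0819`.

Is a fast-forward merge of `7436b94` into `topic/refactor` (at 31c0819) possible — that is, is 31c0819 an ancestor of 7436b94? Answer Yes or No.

A fast-forward from 31c0819 to 7436b94 is possible iff 31c0819 is an ancestor of 7436b94.
Ancestors of 7436b94: {7436b94, 92e326a, ca25699}.
31c0819 is not among them, so fast-forward is not possible.

No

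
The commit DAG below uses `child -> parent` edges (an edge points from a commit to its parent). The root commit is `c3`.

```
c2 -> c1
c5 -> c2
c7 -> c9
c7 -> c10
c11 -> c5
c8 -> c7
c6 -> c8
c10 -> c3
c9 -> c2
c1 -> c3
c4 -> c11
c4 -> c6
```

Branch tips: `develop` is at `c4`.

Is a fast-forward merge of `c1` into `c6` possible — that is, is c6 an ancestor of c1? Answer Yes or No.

A fast-forward from c6 to c1 is possible iff c6 is an ancestor of c1.
Ancestors of c1: {c1, c3}.
c6 is not among them, so fast-forward is not possible.

No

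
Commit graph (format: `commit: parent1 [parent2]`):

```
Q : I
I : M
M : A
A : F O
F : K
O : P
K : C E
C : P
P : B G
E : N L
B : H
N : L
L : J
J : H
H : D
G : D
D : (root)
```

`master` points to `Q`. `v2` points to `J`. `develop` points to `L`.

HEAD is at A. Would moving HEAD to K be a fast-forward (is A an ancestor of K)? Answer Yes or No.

No

A fast-forward from A to K is possible iff A is an ancestor of K.
Ancestors of K: {B, C, D, E, G, H, J, K, L, N, P}.
A is not among them, so fast-forward is not possible.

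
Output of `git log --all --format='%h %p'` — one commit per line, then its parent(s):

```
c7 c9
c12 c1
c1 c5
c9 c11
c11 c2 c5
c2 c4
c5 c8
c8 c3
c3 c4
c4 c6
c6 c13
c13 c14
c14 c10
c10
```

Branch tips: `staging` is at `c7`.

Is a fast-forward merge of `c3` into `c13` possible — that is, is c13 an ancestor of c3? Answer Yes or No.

Yes

A fast-forward from c13 to c3 is possible iff c13 is an ancestor of c3.
Ancestors of c3: {c10, c13, c14, c3, c4, c6}.
c13 is among them, so fast-forward is possible.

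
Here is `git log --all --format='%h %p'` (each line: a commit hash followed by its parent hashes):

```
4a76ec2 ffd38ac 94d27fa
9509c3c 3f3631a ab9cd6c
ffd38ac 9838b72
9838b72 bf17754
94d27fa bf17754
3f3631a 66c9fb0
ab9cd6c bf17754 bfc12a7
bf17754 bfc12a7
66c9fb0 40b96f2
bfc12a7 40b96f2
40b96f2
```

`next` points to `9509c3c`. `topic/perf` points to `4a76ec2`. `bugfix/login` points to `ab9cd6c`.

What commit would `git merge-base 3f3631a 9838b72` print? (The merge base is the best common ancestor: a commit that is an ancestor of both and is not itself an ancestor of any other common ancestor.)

Ancestors of 3f3631a: {3f3631a, 40b96f2, 66c9fb0}.
Ancestors of 9838b72: {40b96f2, 9838b72, bf17754, bfc12a7}.
Common ancestors: {40b96f2}.
The only common ancestor is 40b96f2, so it is the merge base.

40b96f2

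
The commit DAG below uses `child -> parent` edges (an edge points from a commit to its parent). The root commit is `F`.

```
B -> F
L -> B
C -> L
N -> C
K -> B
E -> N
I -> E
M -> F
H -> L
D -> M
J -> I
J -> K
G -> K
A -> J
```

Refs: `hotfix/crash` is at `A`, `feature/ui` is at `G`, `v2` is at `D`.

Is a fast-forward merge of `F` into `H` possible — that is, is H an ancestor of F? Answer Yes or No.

No

A fast-forward from H to F is possible iff H is an ancestor of F.
Ancestors of F: {F}.
H is not among them, so fast-forward is not possible.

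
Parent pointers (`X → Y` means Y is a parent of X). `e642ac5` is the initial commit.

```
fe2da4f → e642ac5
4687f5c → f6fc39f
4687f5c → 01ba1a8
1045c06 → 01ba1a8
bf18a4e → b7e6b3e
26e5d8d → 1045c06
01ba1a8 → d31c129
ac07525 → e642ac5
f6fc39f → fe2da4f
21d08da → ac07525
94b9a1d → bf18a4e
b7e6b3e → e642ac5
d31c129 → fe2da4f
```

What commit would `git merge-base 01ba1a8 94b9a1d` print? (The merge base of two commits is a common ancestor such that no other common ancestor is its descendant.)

Ancestors of 01ba1a8: {01ba1a8, d31c129, e642ac5, fe2da4f}.
Ancestors of 94b9a1d: {94b9a1d, b7e6b3e, bf18a4e, e642ac5}.
Common ancestors: {e642ac5}.
The only common ancestor is e642ac5, so it is the merge base.

e642ac5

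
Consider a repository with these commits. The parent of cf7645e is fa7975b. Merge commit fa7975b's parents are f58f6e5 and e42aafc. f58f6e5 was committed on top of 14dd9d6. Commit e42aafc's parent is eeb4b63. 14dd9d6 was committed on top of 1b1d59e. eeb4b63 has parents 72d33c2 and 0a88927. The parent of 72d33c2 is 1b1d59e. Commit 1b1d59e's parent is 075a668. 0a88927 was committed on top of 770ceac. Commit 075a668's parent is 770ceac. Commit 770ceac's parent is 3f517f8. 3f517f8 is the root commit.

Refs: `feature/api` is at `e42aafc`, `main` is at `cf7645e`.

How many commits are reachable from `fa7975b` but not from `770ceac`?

9

Reachable from fa7975b: {075a668, 0a88927, 14dd9d6, 1b1d59e, 3f517f8, 72d33c2, 770ceac, e42aafc, eeb4b63, f58f6e5, fa7975b}.
Reachable from 770ceac: {3f517f8, 770ceac}.
In fa7975b's history but not 770ceac's: {075a668, 0a88927, 14dd9d6, 1b1d59e, 72d33c2, e42aafc, eeb4b63, f58f6e5, fa7975b} — 9 commits.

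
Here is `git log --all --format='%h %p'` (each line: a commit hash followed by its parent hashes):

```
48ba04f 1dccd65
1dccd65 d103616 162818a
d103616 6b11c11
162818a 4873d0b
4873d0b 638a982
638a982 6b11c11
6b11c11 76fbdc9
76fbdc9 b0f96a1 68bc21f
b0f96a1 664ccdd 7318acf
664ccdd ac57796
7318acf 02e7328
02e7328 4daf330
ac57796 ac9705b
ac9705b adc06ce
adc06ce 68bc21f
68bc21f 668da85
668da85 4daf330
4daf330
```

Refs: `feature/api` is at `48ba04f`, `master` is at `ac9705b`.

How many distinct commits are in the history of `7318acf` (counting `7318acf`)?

Walking parent pointers from 7318acf: reachable set = {02e7328, 4daf330, 7318acf}.
That is 3 commits.

3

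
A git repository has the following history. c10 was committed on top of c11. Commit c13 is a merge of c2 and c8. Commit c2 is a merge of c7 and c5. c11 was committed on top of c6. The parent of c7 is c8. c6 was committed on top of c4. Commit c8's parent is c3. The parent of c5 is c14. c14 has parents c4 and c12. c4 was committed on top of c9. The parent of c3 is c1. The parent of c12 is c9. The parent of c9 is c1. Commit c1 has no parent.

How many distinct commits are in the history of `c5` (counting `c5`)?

6

Walking parent pointers from c5: reachable set = {c1, c12, c14, c4, c5, c9}.
That is 6 commits.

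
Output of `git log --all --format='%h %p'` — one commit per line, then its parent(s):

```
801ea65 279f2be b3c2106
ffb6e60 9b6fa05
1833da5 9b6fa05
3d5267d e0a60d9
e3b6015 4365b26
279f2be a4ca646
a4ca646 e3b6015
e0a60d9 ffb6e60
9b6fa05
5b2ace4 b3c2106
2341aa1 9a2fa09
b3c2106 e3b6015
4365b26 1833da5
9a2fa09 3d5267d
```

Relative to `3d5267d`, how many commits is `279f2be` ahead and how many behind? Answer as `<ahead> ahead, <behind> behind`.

5 ahead, 3 behind

Reachable from 279f2be: {1833da5, 279f2be, 4365b26, 9b6fa05, a4ca646, e3b6015}.
Reachable from 3d5267d: {3d5267d, 9b6fa05, e0a60d9, ffb6e60}.
Only in 279f2be's history (ahead): {1833da5, 279f2be, 4365b26, a4ca646, e3b6015} — 5.
Only in 3d5267d's history (behind): {3d5267d, e0a60d9, ffb6e60} — 3.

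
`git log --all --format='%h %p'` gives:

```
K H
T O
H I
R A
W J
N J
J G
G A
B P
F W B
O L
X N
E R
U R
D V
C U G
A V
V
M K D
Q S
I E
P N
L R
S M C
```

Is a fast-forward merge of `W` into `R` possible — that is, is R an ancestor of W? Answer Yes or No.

A fast-forward from R to W is possible iff R is an ancestor of W.
Ancestors of W: {A, G, J, V, W}.
R is not among them, so fast-forward is not possible.

No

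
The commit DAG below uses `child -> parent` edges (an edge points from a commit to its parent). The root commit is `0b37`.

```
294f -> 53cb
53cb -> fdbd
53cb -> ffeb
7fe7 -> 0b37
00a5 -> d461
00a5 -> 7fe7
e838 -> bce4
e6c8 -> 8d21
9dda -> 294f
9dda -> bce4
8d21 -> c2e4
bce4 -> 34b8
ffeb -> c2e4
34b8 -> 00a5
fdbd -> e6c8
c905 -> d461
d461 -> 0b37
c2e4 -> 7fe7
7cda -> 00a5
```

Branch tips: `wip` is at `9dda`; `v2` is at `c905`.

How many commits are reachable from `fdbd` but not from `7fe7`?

Reachable from fdbd: {0b37, 7fe7, 8d21, c2e4, e6c8, fdbd}.
Reachable from 7fe7: {0b37, 7fe7}.
In fdbd's history but not 7fe7's: {8d21, c2e4, e6c8, fdbd} — 4 commits.

4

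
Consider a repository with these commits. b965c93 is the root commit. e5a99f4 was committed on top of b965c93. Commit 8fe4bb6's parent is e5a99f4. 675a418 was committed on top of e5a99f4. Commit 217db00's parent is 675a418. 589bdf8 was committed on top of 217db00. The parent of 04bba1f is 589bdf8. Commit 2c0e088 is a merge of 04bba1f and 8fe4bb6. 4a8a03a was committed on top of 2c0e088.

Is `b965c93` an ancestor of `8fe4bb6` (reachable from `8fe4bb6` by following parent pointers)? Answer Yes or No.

Ancestors of 8fe4bb6 (commits reachable by following parents): {8fe4bb6, b965c93, e5a99f4}.
b965c93 is in that set, so it is an ancestor of 8fe4bb6.

Yes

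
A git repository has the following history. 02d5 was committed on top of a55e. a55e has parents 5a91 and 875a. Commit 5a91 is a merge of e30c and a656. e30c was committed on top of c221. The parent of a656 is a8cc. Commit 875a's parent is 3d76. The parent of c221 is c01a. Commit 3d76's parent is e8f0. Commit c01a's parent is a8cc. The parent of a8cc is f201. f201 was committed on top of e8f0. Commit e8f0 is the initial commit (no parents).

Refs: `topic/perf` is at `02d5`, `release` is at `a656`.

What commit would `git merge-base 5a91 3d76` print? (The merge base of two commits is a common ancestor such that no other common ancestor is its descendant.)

Ancestors of 5a91: {5a91, a656, a8cc, c01a, c221, e30c, e8f0, f201}.
Ancestors of 3d76: {3d76, e8f0}.
Common ancestors: {e8f0}.
The only common ancestor is e8f0, so it is the merge base.

e8f0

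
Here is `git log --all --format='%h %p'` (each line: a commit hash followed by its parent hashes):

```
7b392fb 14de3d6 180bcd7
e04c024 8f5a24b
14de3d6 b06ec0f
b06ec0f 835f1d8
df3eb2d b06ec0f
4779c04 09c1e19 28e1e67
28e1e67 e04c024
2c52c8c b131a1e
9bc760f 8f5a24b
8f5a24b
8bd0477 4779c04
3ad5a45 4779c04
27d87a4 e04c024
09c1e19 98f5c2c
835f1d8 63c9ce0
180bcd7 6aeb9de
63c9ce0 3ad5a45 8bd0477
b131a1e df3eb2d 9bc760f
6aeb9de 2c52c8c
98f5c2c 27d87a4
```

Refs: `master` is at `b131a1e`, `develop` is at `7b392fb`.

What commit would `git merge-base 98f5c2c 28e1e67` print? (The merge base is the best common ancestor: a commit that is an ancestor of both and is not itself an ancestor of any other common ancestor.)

e04c024

Ancestors of 98f5c2c: {27d87a4, 8f5a24b, 98f5c2c, e04c024}.
Ancestors of 28e1e67: {28e1e67, 8f5a24b, e04c024}.
Common ancestors: {8f5a24b, e04c024}.
Among these, e04c024 is not an ancestor of any other common ancestor — it is the merge base.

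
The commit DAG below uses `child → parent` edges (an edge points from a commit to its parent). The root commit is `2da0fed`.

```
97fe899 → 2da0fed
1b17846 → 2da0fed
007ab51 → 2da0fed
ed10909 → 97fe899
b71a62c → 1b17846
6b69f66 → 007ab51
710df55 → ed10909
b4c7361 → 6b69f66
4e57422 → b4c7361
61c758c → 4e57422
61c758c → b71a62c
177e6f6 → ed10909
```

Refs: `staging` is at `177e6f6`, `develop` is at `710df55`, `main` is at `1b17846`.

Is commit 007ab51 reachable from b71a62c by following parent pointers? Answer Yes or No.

No

Ancestors of b71a62c: {1b17846, 2da0fed, b71a62c}.
007ab51 is not in that set, so it is not an ancestor of b71a62c.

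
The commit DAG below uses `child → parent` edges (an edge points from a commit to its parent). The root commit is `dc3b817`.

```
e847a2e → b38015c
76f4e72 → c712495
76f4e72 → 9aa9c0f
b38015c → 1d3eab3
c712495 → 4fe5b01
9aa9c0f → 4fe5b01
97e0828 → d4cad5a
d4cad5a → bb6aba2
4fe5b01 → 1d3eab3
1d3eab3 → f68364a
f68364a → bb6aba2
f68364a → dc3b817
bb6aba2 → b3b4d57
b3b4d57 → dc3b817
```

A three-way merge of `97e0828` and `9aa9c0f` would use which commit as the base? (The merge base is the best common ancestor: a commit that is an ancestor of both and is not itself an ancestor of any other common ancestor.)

bb6aba2

Ancestors of 97e0828: {97e0828, b3b4d57, bb6aba2, d4cad5a, dc3b817}.
Ancestors of 9aa9c0f: {1d3eab3, 4fe5b01, 9aa9c0f, b3b4d57, bb6aba2, dc3b817, f68364a}.
Common ancestors: {b3b4d57, bb6aba2, dc3b817}.
Among these, bb6aba2 is not an ancestor of any other common ancestor — it is the merge base.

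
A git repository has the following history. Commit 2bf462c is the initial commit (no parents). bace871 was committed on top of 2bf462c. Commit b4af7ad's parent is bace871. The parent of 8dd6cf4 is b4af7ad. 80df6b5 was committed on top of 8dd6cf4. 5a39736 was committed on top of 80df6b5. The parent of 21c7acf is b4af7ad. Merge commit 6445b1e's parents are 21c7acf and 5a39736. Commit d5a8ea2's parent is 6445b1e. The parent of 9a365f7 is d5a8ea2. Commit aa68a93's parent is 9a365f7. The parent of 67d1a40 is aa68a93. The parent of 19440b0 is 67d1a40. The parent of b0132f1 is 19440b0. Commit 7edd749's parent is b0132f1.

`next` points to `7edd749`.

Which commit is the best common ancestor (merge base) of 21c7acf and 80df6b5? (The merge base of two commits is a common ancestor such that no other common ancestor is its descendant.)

b4af7ad

Ancestors of 21c7acf: {21c7acf, 2bf462c, b4af7ad, bace871}.
Ancestors of 80df6b5: {2bf462c, 80df6b5, 8dd6cf4, b4af7ad, bace871}.
Common ancestors: {2bf462c, b4af7ad, bace871}.
Among these, b4af7ad is not an ancestor of any other common ancestor — it is the merge base.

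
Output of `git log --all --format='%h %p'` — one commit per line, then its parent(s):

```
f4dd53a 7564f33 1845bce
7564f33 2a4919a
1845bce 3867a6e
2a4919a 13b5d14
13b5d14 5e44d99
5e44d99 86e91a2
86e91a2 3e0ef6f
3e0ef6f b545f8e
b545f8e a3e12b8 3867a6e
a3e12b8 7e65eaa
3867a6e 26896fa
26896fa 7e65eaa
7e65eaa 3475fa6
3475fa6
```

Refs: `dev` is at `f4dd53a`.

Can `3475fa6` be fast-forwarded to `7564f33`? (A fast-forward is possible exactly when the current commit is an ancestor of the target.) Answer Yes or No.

Yes

A fast-forward from 3475fa6 to 7564f33 is possible iff 3475fa6 is an ancestor of 7564f33.
Ancestors of 7564f33: {13b5d14, 26896fa, 2a4919a, 3475fa6, 3867a6e, 3e0ef6f, 5e44d99, 7564f33, 7e65eaa, 86e91a2, a3e12b8, b545f8e}.
3475fa6 is among them, so fast-forward is possible.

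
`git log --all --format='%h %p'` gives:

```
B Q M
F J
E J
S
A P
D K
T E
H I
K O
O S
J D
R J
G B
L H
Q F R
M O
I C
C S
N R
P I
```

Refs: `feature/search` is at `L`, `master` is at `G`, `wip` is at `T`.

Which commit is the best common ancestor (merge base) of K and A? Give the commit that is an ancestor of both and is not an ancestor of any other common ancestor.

Ancestors of K: {K, O, S}.
Ancestors of A: {A, C, I, P, S}.
Common ancestors: {S}.
The only common ancestor is S, so it is the merge base.

S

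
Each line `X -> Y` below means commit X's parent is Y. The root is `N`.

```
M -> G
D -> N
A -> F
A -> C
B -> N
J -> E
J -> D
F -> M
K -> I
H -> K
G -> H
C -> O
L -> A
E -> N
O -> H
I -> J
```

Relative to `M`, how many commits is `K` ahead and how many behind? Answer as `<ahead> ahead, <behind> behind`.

Reachable from K: {D, E, I, J, K, N}.
Reachable from M: {D, E, G, H, I, J, K, M, N}.
Only in K's history (ahead): {} — 0.
Only in M's history (behind): {G, H, M} — 3.

0 ahead, 3 behind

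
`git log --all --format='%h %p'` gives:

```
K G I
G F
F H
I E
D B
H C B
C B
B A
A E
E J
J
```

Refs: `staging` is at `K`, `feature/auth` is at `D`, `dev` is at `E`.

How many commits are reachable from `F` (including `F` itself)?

7

Walking parent pointers from F: reachable set = {A, B, C, E, F, H, J}.
That is 7 commits.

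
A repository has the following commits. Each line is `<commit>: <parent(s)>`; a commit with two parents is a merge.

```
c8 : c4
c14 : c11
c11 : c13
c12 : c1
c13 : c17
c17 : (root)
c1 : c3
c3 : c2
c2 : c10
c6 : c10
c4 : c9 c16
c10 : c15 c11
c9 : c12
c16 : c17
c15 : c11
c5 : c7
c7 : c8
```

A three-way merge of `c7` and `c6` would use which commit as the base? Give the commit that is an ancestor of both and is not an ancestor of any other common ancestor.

Ancestors of c7: {c1, c10, c11, c12, c13, c15, c16, c17, c2, c3, c4, c7, c8, c9}.
Ancestors of c6: {c10, c11, c13, c15, c17, c6}.
Common ancestors: {c10, c11, c13, c15, c17}.
Among these, c10 is not an ancestor of any other common ancestor — it is the merge base.

c10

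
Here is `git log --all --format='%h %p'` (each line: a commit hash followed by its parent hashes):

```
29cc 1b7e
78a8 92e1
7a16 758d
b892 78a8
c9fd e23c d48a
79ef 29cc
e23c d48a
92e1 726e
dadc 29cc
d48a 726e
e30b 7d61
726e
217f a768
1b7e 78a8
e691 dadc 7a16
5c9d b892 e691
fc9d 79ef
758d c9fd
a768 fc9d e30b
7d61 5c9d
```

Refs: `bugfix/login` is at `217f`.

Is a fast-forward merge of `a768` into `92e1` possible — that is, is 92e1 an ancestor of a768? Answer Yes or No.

A fast-forward from 92e1 to a768 is possible iff 92e1 is an ancestor of a768.
Ancestors of a768: {1b7e, 29cc, 5c9d, 726e, 758d, 78a8, 79ef, 7a16, 7d61, 92e1, a768, b892, c9fd, d48a, dadc, e23c, e30b, e691, fc9d}.
92e1 is among them, so fast-forward is possible.

Yes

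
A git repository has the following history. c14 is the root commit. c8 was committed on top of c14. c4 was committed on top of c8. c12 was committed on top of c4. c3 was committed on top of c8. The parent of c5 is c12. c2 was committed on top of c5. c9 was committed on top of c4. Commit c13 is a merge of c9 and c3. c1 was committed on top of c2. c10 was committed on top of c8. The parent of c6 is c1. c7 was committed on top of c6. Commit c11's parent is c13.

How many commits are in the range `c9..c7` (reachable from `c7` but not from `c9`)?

Reachable from c7: {c1, c12, c14, c2, c4, c5, c6, c7, c8}.
Reachable from c9: {c14, c4, c8, c9}.
In c7's history but not c9's: {c1, c12, c2, c5, c6, c7} — 6 commits.

6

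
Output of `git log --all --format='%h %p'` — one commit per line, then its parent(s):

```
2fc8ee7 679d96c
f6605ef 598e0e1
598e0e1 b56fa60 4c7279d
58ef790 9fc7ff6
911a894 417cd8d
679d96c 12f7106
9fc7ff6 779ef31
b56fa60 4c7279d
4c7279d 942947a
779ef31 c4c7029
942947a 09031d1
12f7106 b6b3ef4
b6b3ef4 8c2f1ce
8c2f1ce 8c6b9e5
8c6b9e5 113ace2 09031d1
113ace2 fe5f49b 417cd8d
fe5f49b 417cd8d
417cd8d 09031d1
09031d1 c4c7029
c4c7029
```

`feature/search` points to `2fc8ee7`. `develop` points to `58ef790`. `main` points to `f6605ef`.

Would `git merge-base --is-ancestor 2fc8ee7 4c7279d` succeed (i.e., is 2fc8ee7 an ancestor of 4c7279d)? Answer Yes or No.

No

Ancestors of 4c7279d: {09031d1, 4c7279d, 942947a, c4c7029}.
2fc8ee7 is not in that set, so it is not an ancestor of 4c7279d.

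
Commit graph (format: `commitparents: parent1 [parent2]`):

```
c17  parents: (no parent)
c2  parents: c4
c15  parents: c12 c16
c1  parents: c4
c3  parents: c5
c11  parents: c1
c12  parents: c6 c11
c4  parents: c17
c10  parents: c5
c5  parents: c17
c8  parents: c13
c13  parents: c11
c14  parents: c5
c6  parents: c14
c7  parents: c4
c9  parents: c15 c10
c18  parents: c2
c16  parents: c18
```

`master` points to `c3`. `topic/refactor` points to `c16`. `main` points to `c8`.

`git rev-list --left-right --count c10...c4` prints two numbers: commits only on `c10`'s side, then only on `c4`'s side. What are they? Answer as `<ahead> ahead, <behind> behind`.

2 ahead, 1 behind

Reachable from c10: {c10, c17, c5}.
Reachable from c4: {c17, c4}.
Only in c10's history (ahead): {c10, c5} — 2.
Only in c4's history (behind): {c4} — 1.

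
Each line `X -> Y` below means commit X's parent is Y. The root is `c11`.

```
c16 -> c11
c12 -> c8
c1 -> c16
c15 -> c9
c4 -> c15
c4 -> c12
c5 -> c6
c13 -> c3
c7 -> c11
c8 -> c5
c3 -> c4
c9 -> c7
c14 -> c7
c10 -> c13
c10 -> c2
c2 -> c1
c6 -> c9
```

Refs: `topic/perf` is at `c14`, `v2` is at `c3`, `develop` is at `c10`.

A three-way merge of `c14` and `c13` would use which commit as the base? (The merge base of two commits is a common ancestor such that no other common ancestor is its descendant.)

c7

Ancestors of c14: {c11, c14, c7}.
Ancestors of c13: {c11, c12, c13, c15, c3, c4, c5, c6, c7, c8, c9}.
Common ancestors: {c11, c7}.
Among these, c7 is not an ancestor of any other common ancestor — it is the merge base.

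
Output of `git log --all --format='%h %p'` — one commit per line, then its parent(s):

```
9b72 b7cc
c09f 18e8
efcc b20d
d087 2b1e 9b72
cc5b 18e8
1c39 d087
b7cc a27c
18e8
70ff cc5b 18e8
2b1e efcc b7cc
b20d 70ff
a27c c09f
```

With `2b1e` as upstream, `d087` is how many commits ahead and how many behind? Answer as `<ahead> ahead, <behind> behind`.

2 ahead, 0 behind

Reachable from d087: {18e8, 2b1e, 70ff, 9b72, a27c, b20d, b7cc, c09f, cc5b, d087, efcc}.
Reachable from 2b1e: {18e8, 2b1e, 70ff, a27c, b20d, b7cc, c09f, cc5b, efcc}.
Only in d087's history (ahead): {9b72, d087} — 2.
Only in 2b1e's history (behind): {} — 0.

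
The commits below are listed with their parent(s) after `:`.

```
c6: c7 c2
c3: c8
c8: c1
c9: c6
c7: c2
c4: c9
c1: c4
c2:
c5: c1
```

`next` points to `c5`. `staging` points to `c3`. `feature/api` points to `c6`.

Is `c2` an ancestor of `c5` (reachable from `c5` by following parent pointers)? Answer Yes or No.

Yes

Ancestors of c5 (commits reachable by following parents): {c1, c2, c4, c5, c6, c7, c9}.
c2 is in that set, so it is an ancestor of c5.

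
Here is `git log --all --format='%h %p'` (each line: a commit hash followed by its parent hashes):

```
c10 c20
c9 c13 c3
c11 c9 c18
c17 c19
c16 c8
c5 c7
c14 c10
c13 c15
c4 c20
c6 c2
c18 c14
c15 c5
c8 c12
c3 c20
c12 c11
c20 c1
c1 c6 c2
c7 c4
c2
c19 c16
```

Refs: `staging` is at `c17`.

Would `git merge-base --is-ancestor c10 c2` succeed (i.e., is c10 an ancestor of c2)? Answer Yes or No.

No

Ancestors of c2: {c2}.
c10 is not in that set, so it is not an ancestor of c2.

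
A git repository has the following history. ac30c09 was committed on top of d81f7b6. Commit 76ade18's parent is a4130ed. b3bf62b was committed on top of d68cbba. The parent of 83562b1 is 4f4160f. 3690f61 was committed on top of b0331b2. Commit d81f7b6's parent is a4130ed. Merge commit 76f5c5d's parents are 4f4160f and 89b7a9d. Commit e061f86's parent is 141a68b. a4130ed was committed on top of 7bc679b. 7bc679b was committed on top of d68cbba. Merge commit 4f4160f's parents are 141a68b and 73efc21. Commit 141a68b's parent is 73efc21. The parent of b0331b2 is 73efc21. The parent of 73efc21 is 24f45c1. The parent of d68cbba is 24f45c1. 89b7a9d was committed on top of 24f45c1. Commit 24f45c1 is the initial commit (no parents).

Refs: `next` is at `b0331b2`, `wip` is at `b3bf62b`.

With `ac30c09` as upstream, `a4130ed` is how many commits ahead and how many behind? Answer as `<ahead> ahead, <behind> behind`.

Reachable from a4130ed: {24f45c1, 7bc679b, a4130ed, d68cbba}.
Reachable from ac30c09: {24f45c1, 7bc679b, a4130ed, ac30c09, d68cbba, d81f7b6}.
Only in a4130ed's history (ahead): {} — 0.
Only in ac30c09's history (behind): {ac30c09, d81f7b6} — 2.

0 ahead, 2 behind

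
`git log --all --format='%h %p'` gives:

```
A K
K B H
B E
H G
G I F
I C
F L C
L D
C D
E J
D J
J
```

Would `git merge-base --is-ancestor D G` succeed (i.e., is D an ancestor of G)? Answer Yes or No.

Yes

Ancestors of G (commits reachable by following parents): {C, D, F, G, I, J, L}.
D is in that set, so it is an ancestor of G.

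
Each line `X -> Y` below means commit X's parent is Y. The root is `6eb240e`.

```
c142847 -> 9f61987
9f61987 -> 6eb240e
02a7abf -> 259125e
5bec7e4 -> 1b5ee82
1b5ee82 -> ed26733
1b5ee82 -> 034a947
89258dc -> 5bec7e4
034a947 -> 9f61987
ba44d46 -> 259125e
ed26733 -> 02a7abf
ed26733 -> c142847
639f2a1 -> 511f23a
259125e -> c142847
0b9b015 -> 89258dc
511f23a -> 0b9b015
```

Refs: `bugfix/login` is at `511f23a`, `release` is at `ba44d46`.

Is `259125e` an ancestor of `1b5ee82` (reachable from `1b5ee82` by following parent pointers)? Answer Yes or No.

Yes

Ancestors of 1b5ee82 (commits reachable by following parents): {02a7abf, 034a947, 1b5ee82, 259125e, 6eb240e, 9f61987, c142847, ed26733}.
259125e is in that set, so it is an ancestor of 1b5ee82.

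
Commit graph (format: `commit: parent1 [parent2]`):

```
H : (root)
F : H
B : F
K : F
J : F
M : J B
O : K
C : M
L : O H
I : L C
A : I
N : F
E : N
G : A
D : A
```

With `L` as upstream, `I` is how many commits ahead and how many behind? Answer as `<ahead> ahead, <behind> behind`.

Reachable from I: {B, C, F, H, I, J, K, L, M, O}.
Reachable from L: {F, H, K, L, O}.
Only in I's history (ahead): {B, C, I, J, M} — 5.
Only in L's history (behind): {} — 0.

5 ahead, 0 behind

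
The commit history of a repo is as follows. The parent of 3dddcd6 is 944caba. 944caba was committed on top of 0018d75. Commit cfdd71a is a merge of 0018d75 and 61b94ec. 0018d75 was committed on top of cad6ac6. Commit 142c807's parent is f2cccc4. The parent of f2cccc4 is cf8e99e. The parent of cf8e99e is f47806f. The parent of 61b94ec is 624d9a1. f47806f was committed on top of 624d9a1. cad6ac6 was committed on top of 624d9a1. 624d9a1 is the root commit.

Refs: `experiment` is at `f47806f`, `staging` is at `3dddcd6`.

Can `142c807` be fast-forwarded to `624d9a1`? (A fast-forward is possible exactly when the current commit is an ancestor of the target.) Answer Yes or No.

A fast-forward from 142c807 to 624d9a1 is possible iff 142c807 is an ancestor of 624d9a1.
Ancestors of 624d9a1: {624d9a1}.
142c807 is not among them, so fast-forward is not possible.

No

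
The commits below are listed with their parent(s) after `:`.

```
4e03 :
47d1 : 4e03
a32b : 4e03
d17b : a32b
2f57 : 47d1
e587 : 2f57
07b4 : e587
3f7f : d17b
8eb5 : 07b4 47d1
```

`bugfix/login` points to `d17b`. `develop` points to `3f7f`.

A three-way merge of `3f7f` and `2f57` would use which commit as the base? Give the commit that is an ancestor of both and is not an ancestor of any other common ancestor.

Ancestors of 3f7f: {3f7f, 4e03, a32b, d17b}.
Ancestors of 2f57: {2f57, 47d1, 4e03}.
Common ancestors: {4e03}.
The only common ancestor is 4e03, so it is the merge base.

4e03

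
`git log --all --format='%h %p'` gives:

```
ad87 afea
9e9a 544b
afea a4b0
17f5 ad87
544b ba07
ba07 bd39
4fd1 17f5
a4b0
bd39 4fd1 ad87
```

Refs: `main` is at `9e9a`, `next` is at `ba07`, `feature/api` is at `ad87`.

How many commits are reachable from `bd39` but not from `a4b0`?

Reachable from bd39: {17f5, 4fd1, a4b0, ad87, afea, bd39}.
Reachable from a4b0: {a4b0}.
In bd39's history but not a4b0's: {17f5, 4fd1, ad87, afea, bd39} — 5 commits.

5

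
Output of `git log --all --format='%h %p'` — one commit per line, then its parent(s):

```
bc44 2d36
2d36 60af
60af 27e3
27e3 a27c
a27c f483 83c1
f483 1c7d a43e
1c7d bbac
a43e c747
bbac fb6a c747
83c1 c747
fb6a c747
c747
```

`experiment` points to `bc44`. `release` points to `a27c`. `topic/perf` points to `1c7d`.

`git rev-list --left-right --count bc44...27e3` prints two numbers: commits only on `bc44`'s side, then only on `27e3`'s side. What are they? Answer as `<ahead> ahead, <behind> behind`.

Reachable from bc44: {1c7d, 27e3, 2d36, 60af, 83c1, a27c, a43e, bbac, bc44, c747, f483, fb6a}.
Reachable from 27e3: {1c7d, 27e3, 83c1, a27c, a43e, bbac, c747, f483, fb6a}.
Only in bc44's history (ahead): {2d36, 60af, bc44} — 3.
Only in 27e3's history (behind): {} — 0.

3 ahead, 0 behind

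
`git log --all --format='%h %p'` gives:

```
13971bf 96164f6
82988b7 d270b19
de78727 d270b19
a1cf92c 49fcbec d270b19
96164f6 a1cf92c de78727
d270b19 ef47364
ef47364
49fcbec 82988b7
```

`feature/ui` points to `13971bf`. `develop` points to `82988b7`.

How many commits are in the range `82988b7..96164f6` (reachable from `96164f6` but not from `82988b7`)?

Reachable from 96164f6: {49fcbec, 82988b7, 96164f6, a1cf92c, d270b19, de78727, ef47364}.
Reachable from 82988b7: {82988b7, d270b19, ef47364}.
In 96164f6's history but not 82988b7's: {49fcbec, 96164f6, a1cf92c, de78727} — 4 commits.

4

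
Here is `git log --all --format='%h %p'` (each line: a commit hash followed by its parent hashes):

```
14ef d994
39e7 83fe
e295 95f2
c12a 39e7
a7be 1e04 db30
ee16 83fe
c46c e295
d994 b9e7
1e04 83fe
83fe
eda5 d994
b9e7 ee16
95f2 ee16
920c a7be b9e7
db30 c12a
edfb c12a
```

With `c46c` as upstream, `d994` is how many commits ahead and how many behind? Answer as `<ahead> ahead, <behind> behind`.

Reachable from d994: {83fe, b9e7, d994, ee16}.
Reachable from c46c: {83fe, 95f2, c46c, e295, ee16}.
Only in d994's history (ahead): {b9e7, d994} — 2.
Only in c46c's history (behind): {95f2, c46c, e295} — 3.

2 ahead, 3 behind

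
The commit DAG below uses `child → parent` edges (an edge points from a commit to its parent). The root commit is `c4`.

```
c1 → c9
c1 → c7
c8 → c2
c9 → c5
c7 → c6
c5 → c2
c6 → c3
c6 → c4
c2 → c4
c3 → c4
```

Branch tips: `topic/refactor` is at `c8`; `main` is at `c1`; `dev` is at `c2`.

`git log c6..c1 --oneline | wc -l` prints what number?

Reachable from c1: {c1, c2, c3, c4, c5, c6, c7, c9}.
Reachable from c6: {c3, c4, c6}.
In c1's history but not c6's: {c1, c2, c5, c7, c9} — 5 commits.

5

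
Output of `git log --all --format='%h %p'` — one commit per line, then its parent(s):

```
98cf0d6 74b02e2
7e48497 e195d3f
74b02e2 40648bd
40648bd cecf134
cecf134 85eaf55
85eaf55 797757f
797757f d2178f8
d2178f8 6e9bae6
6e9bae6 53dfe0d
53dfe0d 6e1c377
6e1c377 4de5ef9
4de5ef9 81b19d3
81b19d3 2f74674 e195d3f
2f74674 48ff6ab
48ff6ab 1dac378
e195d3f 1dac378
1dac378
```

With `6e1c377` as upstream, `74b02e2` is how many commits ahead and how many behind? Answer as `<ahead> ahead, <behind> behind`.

8 ahead, 0 behind

Reachable from 74b02e2: {1dac378, 2f74674, 40648bd, 48ff6ab, 4de5ef9, 53dfe0d, 6e1c377, 6e9bae6, 74b02e2, 797757f, 81b19d3, 85eaf55, cecf134, d2178f8, e195d3f}.
Reachable from 6e1c377: {1dac378, 2f74674, 48ff6ab, 4de5ef9, 6e1c377, 81b19d3, e195d3f}.
Only in 74b02e2's history (ahead): {40648bd, 53dfe0d, 6e9bae6, 74b02e2, 797757f, 85eaf55, cecf134, d2178f8} — 8.
Only in 6e1c377's history (behind): {} — 0.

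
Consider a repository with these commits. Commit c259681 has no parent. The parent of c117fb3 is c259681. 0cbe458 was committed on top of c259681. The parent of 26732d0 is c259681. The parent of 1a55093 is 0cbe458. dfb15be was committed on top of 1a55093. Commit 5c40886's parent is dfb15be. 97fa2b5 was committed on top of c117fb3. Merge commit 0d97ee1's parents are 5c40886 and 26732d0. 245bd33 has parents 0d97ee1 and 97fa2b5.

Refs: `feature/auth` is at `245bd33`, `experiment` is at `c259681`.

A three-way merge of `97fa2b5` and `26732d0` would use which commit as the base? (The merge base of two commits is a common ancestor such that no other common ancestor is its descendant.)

Ancestors of 97fa2b5: {97fa2b5, c117fb3, c259681}.
Ancestors of 26732d0: {26732d0, c259681}.
Common ancestors: {c259681}.
The only common ancestor is c259681, so it is the merge base.

c259681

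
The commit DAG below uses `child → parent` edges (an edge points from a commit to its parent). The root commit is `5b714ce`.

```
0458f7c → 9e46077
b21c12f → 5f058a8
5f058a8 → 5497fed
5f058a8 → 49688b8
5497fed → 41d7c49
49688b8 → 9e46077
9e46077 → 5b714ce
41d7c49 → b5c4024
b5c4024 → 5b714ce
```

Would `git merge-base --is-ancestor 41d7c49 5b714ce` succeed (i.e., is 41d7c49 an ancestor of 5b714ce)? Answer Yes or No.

Ancestors of 5b714ce: {5b714ce}.
41d7c49 is not in that set, so it is not an ancestor of 5b714ce.

No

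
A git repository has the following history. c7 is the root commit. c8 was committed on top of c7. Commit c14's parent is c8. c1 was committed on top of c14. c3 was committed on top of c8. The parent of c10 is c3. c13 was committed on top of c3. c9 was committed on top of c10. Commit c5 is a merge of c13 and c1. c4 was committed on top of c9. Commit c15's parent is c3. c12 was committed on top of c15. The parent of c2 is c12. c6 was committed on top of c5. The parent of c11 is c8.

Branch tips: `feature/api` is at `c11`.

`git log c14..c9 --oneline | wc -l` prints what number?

Reachable from c9: {c10, c3, c7, c8, c9}.
Reachable from c14: {c14, c7, c8}.
In c9's history but not c14's: {c10, c3, c9} — 3 commits.

3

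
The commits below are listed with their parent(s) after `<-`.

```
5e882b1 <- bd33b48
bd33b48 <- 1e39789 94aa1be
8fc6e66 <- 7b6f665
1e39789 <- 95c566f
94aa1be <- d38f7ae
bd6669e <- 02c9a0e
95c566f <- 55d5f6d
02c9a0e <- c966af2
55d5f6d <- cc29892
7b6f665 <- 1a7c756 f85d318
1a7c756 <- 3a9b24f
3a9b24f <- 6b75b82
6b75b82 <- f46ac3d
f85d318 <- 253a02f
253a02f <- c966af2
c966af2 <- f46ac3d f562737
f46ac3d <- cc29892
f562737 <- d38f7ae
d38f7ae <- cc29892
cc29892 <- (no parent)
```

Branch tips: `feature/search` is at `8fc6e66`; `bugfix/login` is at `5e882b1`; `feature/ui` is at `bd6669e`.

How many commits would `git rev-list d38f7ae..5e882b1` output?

6

Reachable from 5e882b1: {1e39789, 55d5f6d, 5e882b1, 94aa1be, 95c566f, bd33b48, cc29892, d38f7ae}.
Reachable from d38f7ae: {cc29892, d38f7ae}.
In 5e882b1's history but not d38f7ae's: {1e39789, 55d5f6d, 5e882b1, 94aa1be, 95c566f, bd33b48} — 6 commits.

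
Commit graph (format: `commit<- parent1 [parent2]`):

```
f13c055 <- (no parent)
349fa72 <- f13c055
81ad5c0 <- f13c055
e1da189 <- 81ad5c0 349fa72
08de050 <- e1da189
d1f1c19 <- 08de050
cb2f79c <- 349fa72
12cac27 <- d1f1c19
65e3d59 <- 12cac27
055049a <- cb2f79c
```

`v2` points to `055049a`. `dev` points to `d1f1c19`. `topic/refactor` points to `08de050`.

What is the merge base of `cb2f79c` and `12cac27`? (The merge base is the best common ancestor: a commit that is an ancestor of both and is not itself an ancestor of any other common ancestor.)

349fa72

Ancestors of cb2f79c: {349fa72, cb2f79c, f13c055}.
Ancestors of 12cac27: {08de050, 12cac27, 349fa72, 81ad5c0, d1f1c19, e1da189, f13c055}.
Common ancestors: {349fa72, f13c055}.
Among these, 349fa72 is not an ancestor of any other common ancestor — it is the merge base.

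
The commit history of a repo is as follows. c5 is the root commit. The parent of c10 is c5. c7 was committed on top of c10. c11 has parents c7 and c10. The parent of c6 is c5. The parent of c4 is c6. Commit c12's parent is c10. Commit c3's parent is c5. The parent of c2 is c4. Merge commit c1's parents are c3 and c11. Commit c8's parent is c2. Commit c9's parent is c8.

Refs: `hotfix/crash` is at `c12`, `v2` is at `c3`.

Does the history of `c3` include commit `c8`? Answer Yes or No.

No

Ancestors of c3: {c3, c5}.
c8 is not in that set, so it is not an ancestor of c3.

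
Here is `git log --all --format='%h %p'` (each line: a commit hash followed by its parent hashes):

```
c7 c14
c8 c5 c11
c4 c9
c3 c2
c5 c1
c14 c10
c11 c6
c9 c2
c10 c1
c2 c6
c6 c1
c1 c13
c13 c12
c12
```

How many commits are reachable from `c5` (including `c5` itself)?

Walking parent pointers from c5: reachable set = {c1, c12, c13, c5}.
That is 4 commits.

4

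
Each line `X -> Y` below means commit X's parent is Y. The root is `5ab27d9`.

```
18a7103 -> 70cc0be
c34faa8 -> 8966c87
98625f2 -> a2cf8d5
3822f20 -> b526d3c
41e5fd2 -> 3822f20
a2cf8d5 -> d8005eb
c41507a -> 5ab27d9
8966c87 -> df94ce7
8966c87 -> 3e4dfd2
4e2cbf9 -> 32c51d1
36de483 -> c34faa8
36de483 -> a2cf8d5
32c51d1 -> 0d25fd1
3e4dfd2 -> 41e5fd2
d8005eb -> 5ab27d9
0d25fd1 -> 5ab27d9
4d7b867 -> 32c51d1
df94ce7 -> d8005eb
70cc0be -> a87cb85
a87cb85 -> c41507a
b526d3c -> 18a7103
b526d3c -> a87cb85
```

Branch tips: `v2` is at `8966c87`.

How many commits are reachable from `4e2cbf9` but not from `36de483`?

3

Reachable from 4e2cbf9: {0d25fd1, 32c51d1, 4e2cbf9, 5ab27d9}.
Reachable from 36de483: {18a7103, 36de483, 3822f20, 3e4dfd2, 41e5fd2, 5ab27d9, 70cc0be, 8966c87, a2cf8d5, a87cb85, b526d3c, c34faa8, c41507a, d8005eb, df94ce7}.
In 4e2cbf9's history but not 36de483's: {0d25fd1, 32c51d1, 4e2cbf9} — 3 commits.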